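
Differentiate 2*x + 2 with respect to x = 2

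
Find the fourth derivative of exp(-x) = exp(-x)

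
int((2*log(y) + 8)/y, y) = (log(y) + 4)^2 + C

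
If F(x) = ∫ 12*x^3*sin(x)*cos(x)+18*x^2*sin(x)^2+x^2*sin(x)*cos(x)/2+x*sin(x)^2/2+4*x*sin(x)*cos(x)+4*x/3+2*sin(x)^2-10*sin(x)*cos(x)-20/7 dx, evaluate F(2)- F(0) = 440/21 - 24*cos(4)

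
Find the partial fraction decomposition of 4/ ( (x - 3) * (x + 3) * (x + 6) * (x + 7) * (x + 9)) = 1/(108*(x + 9)) - 1/(20*(x + 7)) + 4/(81*(x + 6)) - 1/(108*(x + 3)) + 1/(1620*(x - 3))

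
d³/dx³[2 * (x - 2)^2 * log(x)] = (4*x^2 + 8*x + 16)/x^3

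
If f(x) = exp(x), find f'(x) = exp(x)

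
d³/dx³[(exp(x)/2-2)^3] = 27*exp(3*x)/8 - 12*exp(2*x) + 6*exp(x)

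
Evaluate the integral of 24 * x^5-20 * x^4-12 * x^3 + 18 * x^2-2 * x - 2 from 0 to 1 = 0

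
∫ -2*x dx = -x^2 + C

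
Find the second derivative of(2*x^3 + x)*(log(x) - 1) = (12*x^2*log(x) - 2*x^2 + 1)/x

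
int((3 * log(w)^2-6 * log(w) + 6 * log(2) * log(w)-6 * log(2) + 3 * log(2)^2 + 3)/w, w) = (log(2*w) - 1)^3 + C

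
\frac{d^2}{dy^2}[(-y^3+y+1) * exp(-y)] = (-y^3 + 6*y^2 - 5*y - 1)*exp(-y)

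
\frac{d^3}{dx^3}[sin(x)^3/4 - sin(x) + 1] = 13*cos(x)/16 + 27*cos(3*x)/16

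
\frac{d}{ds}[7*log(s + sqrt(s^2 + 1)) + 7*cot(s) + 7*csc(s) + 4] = 7*(-s^2*cos(s)/sin(s)^2 - s^2/sin(s)^2 - s*sqrt(s^2 + 1)*cos(s)/sin(s)^2 - s*sqrt(s^2 + 1)/sin(s)^2 + s + sqrt(s^2 + 1) - cos(s)/sin(s)^2 - 1/sin(s)^2)/(s^2 + s*sqrt(s^2 + 1) + 1)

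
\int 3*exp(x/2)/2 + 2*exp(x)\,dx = 3*exp(x/2) + 2*exp(x) + C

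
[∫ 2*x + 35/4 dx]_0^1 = 39/4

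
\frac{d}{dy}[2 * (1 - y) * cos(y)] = 2*y*sin(y) - 2*sin(y) - 2*cos(y)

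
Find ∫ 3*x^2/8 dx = x^3/8 + C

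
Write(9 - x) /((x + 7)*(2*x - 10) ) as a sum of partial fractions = -2/(3*(x + 7)) + 1/(6*(x - 5))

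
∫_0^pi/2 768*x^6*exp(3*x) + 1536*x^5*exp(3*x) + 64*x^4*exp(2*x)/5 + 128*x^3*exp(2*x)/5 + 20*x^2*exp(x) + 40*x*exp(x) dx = 5*pi^2*exp(pi/2) + 2*pi^4*exp(pi)/5 + 4*pi^6*exp(3*pi/2)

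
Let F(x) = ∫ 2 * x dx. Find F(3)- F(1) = 8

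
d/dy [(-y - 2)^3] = -3*y^2 - 12*y - 12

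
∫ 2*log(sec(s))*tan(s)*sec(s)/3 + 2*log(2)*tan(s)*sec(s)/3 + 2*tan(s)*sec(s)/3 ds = 2*log(2*sec(s))*sec(s)/3 + C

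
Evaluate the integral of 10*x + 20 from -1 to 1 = 40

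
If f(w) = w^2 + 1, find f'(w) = 2*w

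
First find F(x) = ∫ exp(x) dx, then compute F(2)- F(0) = -1 + exp(2)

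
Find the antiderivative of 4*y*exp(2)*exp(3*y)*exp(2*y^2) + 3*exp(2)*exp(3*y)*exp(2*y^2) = exp(2*y^2 + 3*y + 2) + C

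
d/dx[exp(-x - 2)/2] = -exp(-x - 2)/2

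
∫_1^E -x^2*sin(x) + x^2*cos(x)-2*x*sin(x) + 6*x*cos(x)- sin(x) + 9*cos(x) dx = (1 + (2 + E)^2)*(cos(E) + sin(E)) - 10*sin(1) - 10*cos(1)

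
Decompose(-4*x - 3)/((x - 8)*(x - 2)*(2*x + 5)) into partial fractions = 4/(27*(2*x + 5)) + 11/(54*(x - 2)) - 5/(18*(x - 8))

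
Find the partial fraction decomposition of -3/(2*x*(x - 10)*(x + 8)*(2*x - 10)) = 1/(2496*(x + 8)) + 3/(1300*(x - 5)) - 1/(1200*(x - 10)) - 3/(1600*x)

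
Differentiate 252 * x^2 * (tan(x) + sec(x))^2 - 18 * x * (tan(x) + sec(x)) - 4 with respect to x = 504*x^2*sin(x)^2/cos(x)^3 + 1008*x^2*sin(x)/cos(x)^3 + 504*x^2/cos(x)^3 + 990*x*sin(x)/cos(x)^2 + 504*x*tan(x)^2 + 486*x/cos(x)^2 - 18*tan(x) - 18/cos(x)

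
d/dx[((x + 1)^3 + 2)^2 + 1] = 6*x^5 + 30*x^4 + 60*x^3 + 72*x^2 + 54*x + 18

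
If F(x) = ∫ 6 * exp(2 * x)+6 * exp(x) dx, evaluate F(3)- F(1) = -3*E*(2 + E) + 3*(2 + exp(3))*exp(3)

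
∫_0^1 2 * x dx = 1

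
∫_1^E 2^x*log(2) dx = -2 + 2^E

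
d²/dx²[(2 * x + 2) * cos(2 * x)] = -8*x*cos(2*x) - 8*sin(2*x) - 8*cos(2*x)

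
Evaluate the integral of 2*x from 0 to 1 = 1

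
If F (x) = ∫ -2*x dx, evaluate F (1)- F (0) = -1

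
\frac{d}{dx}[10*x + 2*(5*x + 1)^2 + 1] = 100*x + 30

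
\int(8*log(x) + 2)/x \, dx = 2*(2*log(x) + 1)*log(x) + C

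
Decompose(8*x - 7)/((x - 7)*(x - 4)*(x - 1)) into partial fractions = 1/(18*(x - 1)) - 25/(9*(x - 4)) + 49/(18*(x - 7))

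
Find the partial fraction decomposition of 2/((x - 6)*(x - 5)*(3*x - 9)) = 1/(9*(x - 3)) - 1/(3*(x - 5)) + 2/(9*(x - 6))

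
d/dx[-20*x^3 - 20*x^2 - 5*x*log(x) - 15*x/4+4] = -60*x^2 - 40*x - 5*log(x) - 35/4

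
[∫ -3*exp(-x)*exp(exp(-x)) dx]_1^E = -3*exp(exp(-1)) + 3*exp(exp(-E))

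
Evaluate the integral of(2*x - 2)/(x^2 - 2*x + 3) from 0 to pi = -log(3) + log(2 + (-1 + pi)^2)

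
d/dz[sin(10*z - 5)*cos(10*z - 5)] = 10*cos(20*z - 10)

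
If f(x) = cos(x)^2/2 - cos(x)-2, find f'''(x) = (4*cos(x) - 1)*sin(x)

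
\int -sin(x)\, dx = cos(x) + C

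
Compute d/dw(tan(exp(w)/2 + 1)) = exp(w)*tan(exp(w)/2 + 1)^2/2 + exp(w)/2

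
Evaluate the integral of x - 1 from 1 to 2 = 1/2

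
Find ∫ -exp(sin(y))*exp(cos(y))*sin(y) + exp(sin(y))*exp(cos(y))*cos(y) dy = exp(sqrt(2)*sin(y + pi/4)) + C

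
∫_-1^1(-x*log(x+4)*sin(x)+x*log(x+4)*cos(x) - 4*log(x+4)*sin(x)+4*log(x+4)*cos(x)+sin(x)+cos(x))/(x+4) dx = -(-sin(1) + cos(1))*log(3) + (cos(1) + sin(1))*log(5)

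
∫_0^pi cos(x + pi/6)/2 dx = -1/2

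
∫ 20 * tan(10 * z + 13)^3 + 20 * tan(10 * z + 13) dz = tan(10*z + 13)^2 + C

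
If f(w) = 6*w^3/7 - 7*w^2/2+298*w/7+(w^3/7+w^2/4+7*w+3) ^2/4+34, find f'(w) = 3*w^5/98 + 5*w^4/56 + 33*w^3/16 + 327*w^2/56 + 73*w/4 + 743/14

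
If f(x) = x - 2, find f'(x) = 1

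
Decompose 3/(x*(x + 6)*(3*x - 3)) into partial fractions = 1/(42*(x + 6)) + 1/(7*(x - 1)) - 1/(6*x)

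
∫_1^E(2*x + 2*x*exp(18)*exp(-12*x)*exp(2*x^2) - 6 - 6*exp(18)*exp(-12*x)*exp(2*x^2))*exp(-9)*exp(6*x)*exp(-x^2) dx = -exp(4) - exp(-(-3 + E)^2) + exp(-4) + exp((-3 + E)^2)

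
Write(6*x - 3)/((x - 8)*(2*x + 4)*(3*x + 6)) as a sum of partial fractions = -3/(40*(x + 2)) + 1/(4*(x + 2)^2) + 3/(40*(x - 8))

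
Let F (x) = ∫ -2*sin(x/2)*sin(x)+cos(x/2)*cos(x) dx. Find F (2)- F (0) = 2*sin(1)*cos(2)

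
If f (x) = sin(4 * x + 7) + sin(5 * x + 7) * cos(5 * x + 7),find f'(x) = 4*cos(4*x + 7) + 5*cos(10*x + 14)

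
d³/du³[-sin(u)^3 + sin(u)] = (20 - 27*cos(u)^2)*cos(u)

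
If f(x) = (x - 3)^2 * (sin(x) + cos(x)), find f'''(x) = x^2*sin(x) - x^2*cos(x) - 12*x*sin(x) + 21*sin(x) + 15*cos(x)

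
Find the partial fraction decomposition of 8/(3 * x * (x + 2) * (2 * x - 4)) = 1/(6*(x + 2)) + 1/(6*(x - 2)) - 1/(3*x)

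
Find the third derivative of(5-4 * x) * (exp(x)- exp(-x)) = (-4*x*exp(2*x) - 4*x - 7*exp(2*x) + 17)*exp(-x)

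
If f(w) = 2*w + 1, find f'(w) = 2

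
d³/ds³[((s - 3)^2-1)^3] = 120*s^3 - 1080*s^2 + 3168*s - 3024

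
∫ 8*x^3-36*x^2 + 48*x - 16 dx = 2*x^4 - 12*x^3 + 24*x^2 - 16*x + C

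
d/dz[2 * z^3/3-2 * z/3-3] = 2*z^2 - 2/3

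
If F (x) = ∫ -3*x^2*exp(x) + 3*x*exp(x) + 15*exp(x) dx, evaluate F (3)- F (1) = -12*E + 6*exp(3)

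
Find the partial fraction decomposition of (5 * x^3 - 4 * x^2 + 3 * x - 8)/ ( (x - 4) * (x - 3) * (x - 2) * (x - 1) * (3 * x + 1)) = -3/(14*(3*x + 1)) + 1/(6*(x - 1)) + 11/(7*(x - 2)) - 5/(x - 3) + 10/(3*(x - 4))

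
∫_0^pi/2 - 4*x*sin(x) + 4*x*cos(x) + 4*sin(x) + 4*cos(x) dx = 2*pi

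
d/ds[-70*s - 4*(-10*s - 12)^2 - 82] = -800*s - 1030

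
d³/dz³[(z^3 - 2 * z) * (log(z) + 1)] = (6*z^2*log(z) + 17*z^2 + 2)/z^2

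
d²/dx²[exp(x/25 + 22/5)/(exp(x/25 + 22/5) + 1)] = (exp(x/25 + 22/5) - exp(2*x/25 + 44/5))/(625*exp(66/5)*exp(3*x/25) + 1875*exp(44/5)*exp(2*x/25) + 1875*exp(22/5)*exp(x/25) + 625)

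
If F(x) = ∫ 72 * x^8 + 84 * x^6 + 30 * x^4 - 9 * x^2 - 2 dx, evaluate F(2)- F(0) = 5796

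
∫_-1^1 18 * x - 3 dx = -6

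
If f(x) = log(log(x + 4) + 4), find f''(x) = (-log(x + 4) - 5)/(x^2*log(x + 4)^2 + 8*x^2*log(x + 4) + 16*x^2 + 8*x*log(x + 4)^2 + 64*x*log(x + 4) + 128*x + 16*log(x + 4)^2 + 128*log(x + 4) + 256)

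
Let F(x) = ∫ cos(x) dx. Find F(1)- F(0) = sin(1)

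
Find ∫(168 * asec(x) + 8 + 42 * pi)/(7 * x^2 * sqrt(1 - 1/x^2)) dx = 3*(4*asec(x) + pi)^2/4 + 8*asec(x)/7 + C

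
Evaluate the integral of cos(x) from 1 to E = -sin(1) + sin(E)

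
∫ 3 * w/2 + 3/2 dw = 3*w^2/4 + 3*w/2 + C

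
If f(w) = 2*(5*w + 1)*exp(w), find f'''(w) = 10*w*exp(w) + 32*exp(w)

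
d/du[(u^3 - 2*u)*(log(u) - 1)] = 3*u^2*log(u) - 2*u^2 - 2*log(u)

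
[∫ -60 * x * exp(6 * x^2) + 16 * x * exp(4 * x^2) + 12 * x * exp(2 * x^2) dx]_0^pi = -5*exp(6*pi^2) + 3*exp(2*pi^2) + 2*exp(4*pi^2)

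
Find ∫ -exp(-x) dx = exp(-x) + C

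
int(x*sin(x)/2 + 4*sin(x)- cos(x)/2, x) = (-x/2 - 4)*cos(x) + C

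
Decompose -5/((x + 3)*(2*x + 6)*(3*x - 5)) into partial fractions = -45/(392*(3*x - 5)) + 15/(392*(x + 3)) + 5/(28*(x + 3)^2)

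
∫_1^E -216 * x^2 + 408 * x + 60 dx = -120 + 6*(4 + 6*E)*(-2*exp(2) - 3 + 7*E)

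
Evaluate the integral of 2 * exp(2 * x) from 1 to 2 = -2*exp(2) - (1 + E)^2 + 2*E + (1 + exp(2))^2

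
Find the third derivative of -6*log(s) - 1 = -12/s^3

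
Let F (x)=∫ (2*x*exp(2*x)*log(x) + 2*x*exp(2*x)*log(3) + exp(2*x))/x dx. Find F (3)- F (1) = -exp(2)*log(3) + exp(6)*log(9)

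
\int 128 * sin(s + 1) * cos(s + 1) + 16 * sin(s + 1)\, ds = -16*cos(s + 1) - 32*cos(2*s + 2) + C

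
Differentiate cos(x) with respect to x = -sin(x)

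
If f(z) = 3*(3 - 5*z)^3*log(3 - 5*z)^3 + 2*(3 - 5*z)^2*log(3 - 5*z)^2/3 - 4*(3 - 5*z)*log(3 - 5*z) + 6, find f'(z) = -1125*z^2*log(3 - 5*z)^3 - 1125*z^2*log(3 - 5*z)^2 + 1350*z*log(3 - 5*z)^3 + 4150*z*log(3 - 5*z)^2/3 + 100*z*log(3 - 5*z)/3 - 405*log(3 - 5*z)^3 - 425*log(3 - 5*z)^2 + 20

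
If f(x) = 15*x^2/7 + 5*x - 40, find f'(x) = 30*x/7 + 5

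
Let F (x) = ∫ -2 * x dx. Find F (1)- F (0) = -1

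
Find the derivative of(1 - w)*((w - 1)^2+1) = -3*w^2 + 6*w - 4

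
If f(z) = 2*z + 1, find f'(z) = 2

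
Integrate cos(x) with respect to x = sin(x) + C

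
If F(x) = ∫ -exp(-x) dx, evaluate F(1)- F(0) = -1 + exp(-1)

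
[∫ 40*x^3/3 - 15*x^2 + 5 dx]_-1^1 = 0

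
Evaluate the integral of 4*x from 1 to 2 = 6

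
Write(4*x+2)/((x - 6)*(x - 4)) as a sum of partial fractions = -9/(x - 4) + 13/(x - 6)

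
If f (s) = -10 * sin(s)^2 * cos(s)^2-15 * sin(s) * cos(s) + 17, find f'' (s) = -40*(1 - cos(2*s))^2 + 30*sin(2*s) - 80*cos(2*s) + 60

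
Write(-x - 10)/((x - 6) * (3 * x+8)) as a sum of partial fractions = 11/(13*(3*x + 8)) - 8/(13*(x - 6))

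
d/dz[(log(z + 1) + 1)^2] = (2*log(z + 1) + 2)/(z + 1)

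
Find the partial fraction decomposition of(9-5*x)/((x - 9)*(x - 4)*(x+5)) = 17/(63*(x + 5)) + 11/(45*(x - 4)) - 18/(35*(x - 9))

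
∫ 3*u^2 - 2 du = u^3 - 2*u + C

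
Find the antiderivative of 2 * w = w^2 + C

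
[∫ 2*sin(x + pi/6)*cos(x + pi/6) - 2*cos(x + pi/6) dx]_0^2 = -1/4 + (-1 + sin(pi/6 + 2))^2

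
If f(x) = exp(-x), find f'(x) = -exp(-x)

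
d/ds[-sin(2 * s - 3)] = -2*cos(2*s - 3)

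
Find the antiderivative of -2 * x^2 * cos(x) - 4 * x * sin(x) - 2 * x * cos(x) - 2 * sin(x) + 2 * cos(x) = 2*(-x^2 - x + 1)*sin(x) + C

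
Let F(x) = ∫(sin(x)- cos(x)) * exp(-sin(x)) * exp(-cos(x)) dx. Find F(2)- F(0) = -exp(-1) + exp(-sin(2) - cos(2))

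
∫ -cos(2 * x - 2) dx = -sin(2*x - 2)/2 + C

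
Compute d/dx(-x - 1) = -1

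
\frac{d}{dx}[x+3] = 1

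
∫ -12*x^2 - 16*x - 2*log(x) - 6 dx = 2*x*(-2*x^2 - 4*x - log(x) - 2) + C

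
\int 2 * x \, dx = x^2 + C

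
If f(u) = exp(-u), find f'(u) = -exp(-u)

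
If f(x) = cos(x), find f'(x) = -sin(x)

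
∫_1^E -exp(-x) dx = -exp(-1) + exp(-E)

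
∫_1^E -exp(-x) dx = -exp(-1) + exp(-E)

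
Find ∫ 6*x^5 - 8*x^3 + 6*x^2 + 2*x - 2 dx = x^6 - 2*x^4 + 2*x^3 + x^2 - 2*x + C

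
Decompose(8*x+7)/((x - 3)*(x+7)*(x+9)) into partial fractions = -65/(24*(x + 9)) + 49/(20*(x + 7)) + 31/(120*(x - 3))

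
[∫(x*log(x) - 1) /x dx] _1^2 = -1 + log(2)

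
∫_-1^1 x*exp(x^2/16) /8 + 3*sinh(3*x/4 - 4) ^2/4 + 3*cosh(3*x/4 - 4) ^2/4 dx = -sinh(13/2)/2 + sinh(19/2)/2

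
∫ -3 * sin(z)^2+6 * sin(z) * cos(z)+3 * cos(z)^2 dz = 3*(sin(z) + cos(z))*sin(z) + C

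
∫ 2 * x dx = x^2 + C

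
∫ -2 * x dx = -x^2 + C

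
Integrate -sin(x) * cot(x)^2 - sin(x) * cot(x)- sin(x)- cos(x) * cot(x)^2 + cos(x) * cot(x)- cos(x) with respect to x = sqrt(2)*sin(x + pi/4)*cot(x) + C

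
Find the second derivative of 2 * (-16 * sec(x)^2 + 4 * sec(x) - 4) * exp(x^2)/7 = 16*(-38*x^2*cos(x) + 4*x^2*cos(2*x) - 2*x^2*cos(3*x) + 4*x^2 - 64*x*sin(x) + 4*x*sin(2*x) + 13*cos(x) + cos(2*x) - cos(3*x) + 5 - 48/cos(x))*exp(x^2)/(7*(3*cos(x) + cos(3*x)))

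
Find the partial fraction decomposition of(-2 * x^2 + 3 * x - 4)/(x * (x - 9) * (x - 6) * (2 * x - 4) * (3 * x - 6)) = -61/(4704*(x - 2)) - 1/(56*(x - 2)^2) + 29/(864*(x - 6)) - 139/(7938*(x - 9)) - 1/(324*x)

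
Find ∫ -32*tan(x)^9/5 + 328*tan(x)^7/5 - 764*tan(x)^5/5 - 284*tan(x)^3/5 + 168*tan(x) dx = (-4*tan(x)^6 + 60*tan(x)^4 - 281*tan(x)^2 + 420)*tan(x)^2/5 + C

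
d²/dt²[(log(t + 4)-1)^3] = (-3*log(t + 4)^2 + 12*log(t + 4) - 9)/(t^2 + 8*t + 16)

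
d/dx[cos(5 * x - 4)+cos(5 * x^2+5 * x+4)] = -10*x*sin(5*x^2 + 5*x + 4) - 5*sin(5*x - 4) - 5*sin(5*x^2 + 5*x + 4)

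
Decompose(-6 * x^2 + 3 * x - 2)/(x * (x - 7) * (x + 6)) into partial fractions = -118/(39*(x + 6)) - 275/(91*(x - 7)) + 1/(21*x)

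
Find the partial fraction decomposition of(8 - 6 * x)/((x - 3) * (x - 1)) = -1/(x - 1) - 5/(x - 3)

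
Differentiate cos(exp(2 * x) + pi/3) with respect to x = -2*exp(2*x)*sin(exp(2*x) + pi/3)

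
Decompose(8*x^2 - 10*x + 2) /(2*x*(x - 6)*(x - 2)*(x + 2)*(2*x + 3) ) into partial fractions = -8/(9*(2*x + 3)) + 27/(64*(x + 2)) - 1/(32*(x - 2)) + 23/(576*(x - 6)) + 1/(72*x)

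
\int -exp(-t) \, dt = exp(-t) + C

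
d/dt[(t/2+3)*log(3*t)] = (t*log(t) + t + t*log(3) + 6)/(2*t)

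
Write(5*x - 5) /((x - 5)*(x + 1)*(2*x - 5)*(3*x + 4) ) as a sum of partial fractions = 315/(437*(3*x + 4)) - 12/(161*(2*x - 5)) - 5/(21*(x + 1)) + 2/(57*(x - 5))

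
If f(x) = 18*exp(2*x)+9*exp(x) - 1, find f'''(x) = 144*exp(2*x) + 9*exp(x)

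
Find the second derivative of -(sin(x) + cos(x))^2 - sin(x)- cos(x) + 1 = 8*sin(x)*cos(x) + sin(x) + cos(x)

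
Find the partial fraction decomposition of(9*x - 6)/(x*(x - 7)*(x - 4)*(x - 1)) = 1/(6*(x - 1)) - 5/(6*(x - 4)) + 19/(42*(x - 7)) + 3/(14*x)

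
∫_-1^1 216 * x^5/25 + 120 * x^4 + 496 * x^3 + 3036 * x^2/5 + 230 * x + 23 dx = 2494/5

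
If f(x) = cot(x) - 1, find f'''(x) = -6*cot(x)^4 - 8*cot(x)^2 - 2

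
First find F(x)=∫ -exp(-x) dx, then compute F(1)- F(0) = -1 + exp(-1)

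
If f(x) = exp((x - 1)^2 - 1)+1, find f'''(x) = 8*x^3*exp(x^2 - 2*x) - 24*x^2*exp(x^2 - 2*x) + 36*x*exp(x^2 - 2*x) - 20*exp(x^2 - 2*x)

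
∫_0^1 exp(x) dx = -1 + E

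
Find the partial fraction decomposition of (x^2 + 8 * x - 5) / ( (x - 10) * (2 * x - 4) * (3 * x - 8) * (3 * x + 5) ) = 2/(143*(3*x + 5)) - 211/(1144*(3*x - 8)) + 15/(352*(x - 2)) + 5/(352*(x - 10))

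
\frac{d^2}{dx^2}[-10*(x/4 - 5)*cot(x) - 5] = 5*(-x*cos(x)/sin(x) + 1 + 20*cos(x)/sin(x))/sin(x)^2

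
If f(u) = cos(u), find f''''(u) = cos(u)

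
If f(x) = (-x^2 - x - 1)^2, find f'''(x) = 24*x + 12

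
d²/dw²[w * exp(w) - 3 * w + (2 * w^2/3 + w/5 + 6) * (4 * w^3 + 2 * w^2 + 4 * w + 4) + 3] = 160*w^3/3 + 128*w^2/5 + w*exp(w) + 812*w/5 + 2*exp(w) + 464/15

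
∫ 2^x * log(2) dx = 2^x + C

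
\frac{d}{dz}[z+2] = 1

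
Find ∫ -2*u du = -u^2 + C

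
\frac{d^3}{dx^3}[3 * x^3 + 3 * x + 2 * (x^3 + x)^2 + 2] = 240*x^3 + 96*x + 18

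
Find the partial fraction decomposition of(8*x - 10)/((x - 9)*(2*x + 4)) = 13/(11*(x + 2)) + 31/(11*(x - 9))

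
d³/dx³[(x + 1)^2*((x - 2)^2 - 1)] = 24*x - 12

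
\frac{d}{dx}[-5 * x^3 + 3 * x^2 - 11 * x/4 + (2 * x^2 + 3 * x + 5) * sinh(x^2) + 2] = 4*x^3*cosh(x^2) + 6*x^2*cosh(x^2) - 15*x^2 + 4*x*sinh(x^2) + 10*x*cosh(x^2) + 6*x + 3*sinh(x^2) - 11/4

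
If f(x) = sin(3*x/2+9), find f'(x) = 3*cos(3*x/2 + 9)/2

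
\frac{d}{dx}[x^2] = 2*x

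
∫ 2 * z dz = z^2 + C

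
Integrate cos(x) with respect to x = sin(x) + C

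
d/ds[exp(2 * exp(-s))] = -2*exp(-s + 2*exp(-s))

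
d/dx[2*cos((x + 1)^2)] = -4*(x + 1)*sin(x^2 + 2*x + 1)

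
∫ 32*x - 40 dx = 16*x^2 - 40*x + C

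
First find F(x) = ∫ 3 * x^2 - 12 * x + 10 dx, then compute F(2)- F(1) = -1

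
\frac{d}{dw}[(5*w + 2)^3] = 375*w^2 + 300*w + 60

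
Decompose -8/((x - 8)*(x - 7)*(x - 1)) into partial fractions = -4/(21*(x - 1)) + 4/(3*(x - 7)) - 8/(7*(x - 8))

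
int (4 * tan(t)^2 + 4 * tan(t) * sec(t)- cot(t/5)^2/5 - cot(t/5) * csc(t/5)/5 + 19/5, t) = 4*tan(t) + cot(t/5) + csc(t/5) + 4*sec(t) + C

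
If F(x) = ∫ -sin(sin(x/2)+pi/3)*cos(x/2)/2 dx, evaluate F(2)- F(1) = cos(sin(1) + pi/3) - cos(sin(1/2) + pi/3)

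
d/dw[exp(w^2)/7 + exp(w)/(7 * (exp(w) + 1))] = (2*w*exp(w^2) + 4*w*exp(w^2 + w) + 2*w*exp(w^2 + 2*w) + exp(w))/(7*exp(2*w) + 14*exp(w) + 7)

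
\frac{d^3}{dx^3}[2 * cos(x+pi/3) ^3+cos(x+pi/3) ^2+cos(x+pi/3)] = -12*sin(x + pi/3)^3 + 42*sin(x + pi/3)*cos(x + pi/3)^2 + sin(x + pi/3) + 4*cos(2*x + pi/6)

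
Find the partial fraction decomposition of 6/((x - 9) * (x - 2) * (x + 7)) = 1/(24*(x + 7)) - 2/(21*(x - 2)) + 3/(56*(x - 9))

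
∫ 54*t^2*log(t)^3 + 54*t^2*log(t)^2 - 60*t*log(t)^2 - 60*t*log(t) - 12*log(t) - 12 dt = 6*t*(3*t^2*log(t)^2 - 5*t*log(t) - 2)*log(t) + C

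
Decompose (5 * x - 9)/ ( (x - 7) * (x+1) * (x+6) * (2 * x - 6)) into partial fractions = 1/(30*(x + 6)) - 7/(160*(x + 1)) - 1/(48*(x - 3)) + 1/(32*(x - 7))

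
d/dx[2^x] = 2^x*log(2)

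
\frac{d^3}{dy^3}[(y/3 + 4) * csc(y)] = (y*cos(y)/(3*sin(y)) - 2*y*cos(y)/sin(y)^3 - 1 + 4*cos(y)/sin(y) + 2/sin(y)^2 - 24*cos(y)/sin(y)^3)/sin(y)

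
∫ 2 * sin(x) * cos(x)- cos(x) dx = (sin(x) - 1)*sin(x) + C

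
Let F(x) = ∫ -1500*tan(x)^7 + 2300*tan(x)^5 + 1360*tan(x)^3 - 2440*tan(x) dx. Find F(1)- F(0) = -250*tan(1)^6 - 1220*tan(1)^2 + 950*tan(1)^4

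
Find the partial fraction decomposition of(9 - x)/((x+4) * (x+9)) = -18/(5*(x + 9)) + 13/(5*(x + 4))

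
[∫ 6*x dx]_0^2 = 12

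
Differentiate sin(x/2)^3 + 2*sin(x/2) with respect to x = (5 - 3*cos(x/2)^2)*cos(x/2)/2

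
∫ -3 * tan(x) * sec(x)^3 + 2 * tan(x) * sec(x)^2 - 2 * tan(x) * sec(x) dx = (-sec(x)^2 + sec(x) - 2)*sec(x) + C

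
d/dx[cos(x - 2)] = -sin(x - 2)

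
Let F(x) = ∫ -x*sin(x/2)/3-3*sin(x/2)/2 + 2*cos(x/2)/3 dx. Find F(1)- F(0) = -3 + 11*cos(1/2)/3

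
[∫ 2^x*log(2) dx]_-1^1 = 3/2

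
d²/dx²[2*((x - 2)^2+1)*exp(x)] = 2*x^2*exp(x) - 2*exp(x)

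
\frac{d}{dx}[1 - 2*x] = -2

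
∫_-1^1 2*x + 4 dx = 8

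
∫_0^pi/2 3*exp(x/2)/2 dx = -3 + 3*exp(pi/4)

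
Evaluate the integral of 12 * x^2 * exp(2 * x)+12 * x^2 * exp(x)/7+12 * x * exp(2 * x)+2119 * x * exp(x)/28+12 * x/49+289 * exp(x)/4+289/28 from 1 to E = -6*(E + 43/7)^2 - 3*E/14 - 1/28 + exp(1 + E)/4 + 6*(E/7 + 6 + E*exp(E))^2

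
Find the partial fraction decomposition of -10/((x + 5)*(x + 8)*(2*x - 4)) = -1/(6*(x + 8)) + 5/(21*(x + 5)) - 1/(14*(x - 2))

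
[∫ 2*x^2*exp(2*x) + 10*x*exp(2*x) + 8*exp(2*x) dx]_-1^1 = exp(-2) + 7*exp(2)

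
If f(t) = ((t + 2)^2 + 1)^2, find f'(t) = 4*t^3 + 24*t^2 + 52*t + 40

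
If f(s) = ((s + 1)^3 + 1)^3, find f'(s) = 9*s^8 + 72*s^7 + 252*s^6 + 522*s^5 + 720*s^4 + 684*s^3 + 441*s^2 + 180*s + 36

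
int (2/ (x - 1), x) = 2*log(2*x - 2) + C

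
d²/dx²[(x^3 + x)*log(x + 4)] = (6*x^3*log(x + 4) + 5*x^3 + 48*x^2*log(x + 4) + 24*x^2 + 96*x*log(x + 4) + x + 8)/(x^2 + 8*x + 16)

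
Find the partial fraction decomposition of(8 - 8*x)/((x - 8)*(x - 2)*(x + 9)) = 80/(187*(x + 9)) + 4/(33*(x - 2)) - 28/(51*(x - 8))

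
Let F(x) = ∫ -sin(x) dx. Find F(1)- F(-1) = 0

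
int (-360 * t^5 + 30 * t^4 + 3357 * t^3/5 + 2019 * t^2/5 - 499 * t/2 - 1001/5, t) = -60*t^6 + 6*t^5 + 3357*t^4/20 + 673*t^3/5 - 499*t^2/4 - 1001*t/5 + C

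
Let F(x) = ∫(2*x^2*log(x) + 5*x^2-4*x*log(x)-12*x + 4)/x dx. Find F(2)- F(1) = -2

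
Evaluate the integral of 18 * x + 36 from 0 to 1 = 45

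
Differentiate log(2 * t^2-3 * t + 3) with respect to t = (4*t - 3)/(2*t^2 - 3*t + 3)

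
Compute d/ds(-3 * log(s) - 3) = -3/s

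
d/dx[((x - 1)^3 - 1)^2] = 6*x^5 - 30*x^4 + 60*x^3 - 66*x^2 + 42*x - 12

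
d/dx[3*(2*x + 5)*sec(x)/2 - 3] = 3*x*tan(x)*sec(x) + 15*tan(x)*sec(x)/2 + 3*sec(x)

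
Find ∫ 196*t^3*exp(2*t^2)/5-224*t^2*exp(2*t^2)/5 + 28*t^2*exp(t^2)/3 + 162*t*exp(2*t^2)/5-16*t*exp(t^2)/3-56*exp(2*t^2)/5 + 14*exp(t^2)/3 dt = (7*t - 4)*((21*t - 12)*exp(t^2) + 10)*exp(t^2)/15 + C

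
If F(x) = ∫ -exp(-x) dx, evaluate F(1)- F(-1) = -E + exp(-1)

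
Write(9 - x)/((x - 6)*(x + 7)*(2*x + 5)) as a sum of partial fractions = -46/(153*(2*x + 5)) + 16/(117*(x + 7)) + 3/(221*(x - 6))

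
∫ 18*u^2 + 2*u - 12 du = 6*u^3 + u^2 - 12*u + C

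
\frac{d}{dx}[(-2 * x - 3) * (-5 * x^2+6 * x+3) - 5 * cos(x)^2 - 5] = 30*x^2 + 6*x + 5*sin(2*x) - 24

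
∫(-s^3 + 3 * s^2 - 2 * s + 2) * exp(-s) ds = s*(s^2 + 2)*exp(-s) + C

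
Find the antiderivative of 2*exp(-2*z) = -exp(-2*z) + C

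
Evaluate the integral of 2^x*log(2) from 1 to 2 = 2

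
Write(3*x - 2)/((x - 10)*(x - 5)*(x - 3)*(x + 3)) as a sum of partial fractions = 11/(624*(x + 3)) + 1/(12*(x - 3)) - 13/(80*(x - 5)) + 4/(65*(x - 10))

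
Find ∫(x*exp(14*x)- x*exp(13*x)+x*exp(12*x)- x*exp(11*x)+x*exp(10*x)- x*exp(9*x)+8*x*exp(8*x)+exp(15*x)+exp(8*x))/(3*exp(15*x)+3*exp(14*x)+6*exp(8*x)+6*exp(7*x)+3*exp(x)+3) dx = x*exp(8*x)/(3*(exp(x) + 1)*(exp(7*x) + 1)) + C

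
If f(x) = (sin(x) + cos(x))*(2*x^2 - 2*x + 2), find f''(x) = -2*sqrt(2)*x^2*sin(x + pi/4) - 6*x*sin(x) + 10*x*cos(x) + 6*sin(x) - 2*cos(x)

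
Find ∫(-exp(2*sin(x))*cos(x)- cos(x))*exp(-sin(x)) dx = -exp(sin(x)) + exp(-sin(x)) + C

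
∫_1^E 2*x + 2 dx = -4 + (1 + E)^2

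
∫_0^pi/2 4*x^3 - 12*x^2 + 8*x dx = (-1 + (-1 + pi/2)^2)^2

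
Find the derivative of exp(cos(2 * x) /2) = -exp(cos(2*x)/2)*sin(2*x)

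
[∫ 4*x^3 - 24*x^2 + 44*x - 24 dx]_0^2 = -8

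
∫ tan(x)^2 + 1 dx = tan(x) + C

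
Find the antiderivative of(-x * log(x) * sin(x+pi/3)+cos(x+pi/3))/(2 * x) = log(x)*cos(x + pi/3)/2 + C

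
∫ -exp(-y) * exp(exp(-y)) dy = exp(exp(-y)) + C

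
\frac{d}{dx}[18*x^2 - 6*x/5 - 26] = 36*x - 6/5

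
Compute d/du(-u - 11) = -1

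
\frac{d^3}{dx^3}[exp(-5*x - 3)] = -125*exp(-5*x - 3)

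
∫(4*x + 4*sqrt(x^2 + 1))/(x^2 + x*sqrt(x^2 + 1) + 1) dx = 4*log(x + sqrt(x^2 + 1)) + C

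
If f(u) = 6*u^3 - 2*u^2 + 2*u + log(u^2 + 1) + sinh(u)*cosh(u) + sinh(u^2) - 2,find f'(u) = (18*u^4 + 2*u^3*cosh(u^2) - 4*u^3 + 2*u^2*sinh(u)^2 + 21*u^2 + 2*u*cosh(u^2) - 2*u + 2*sinh(u)^2 + 3)/(u^2 + 1)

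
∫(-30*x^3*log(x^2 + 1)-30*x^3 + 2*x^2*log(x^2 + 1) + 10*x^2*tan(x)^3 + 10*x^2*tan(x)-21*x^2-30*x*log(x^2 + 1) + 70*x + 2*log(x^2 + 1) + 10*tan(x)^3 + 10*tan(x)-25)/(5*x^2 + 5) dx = -5*x + (-15*x^2 + 2*x + 35)*log(x^2 + 1)/5 + tan(x)^2 + C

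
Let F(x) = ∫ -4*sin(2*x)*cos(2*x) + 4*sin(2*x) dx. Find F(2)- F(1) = -(-1 + cos(2))^2 + (-1 + cos(4))^2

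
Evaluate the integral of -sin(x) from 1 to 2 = -cos(1) + cos(2)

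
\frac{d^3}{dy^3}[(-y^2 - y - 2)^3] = -120*y^3 - 180*y^2 - 216*y - 78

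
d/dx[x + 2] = 1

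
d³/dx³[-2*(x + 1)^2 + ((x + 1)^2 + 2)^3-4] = 120*x^3 + 360*x^2 + 504*x + 264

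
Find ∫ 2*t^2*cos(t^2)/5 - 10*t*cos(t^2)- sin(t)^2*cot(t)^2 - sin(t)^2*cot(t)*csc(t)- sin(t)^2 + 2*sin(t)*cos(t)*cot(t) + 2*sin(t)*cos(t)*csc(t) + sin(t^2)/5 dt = (t/5 - 5)*sin(t^2) + (cos(t) + 1)*sin(t) + C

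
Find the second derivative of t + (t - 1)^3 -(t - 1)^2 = 6*t - 8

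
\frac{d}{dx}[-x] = -1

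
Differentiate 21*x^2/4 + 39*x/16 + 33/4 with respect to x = 21*x/2 + 39/16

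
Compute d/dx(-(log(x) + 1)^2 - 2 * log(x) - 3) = (-2*log(x) - 4)/x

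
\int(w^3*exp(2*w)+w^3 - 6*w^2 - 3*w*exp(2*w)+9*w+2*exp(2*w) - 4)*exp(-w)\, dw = 2*(w - 1)^3*sinh(w) + C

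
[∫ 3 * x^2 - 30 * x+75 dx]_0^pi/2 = (-5 + pi/2)^3 + 125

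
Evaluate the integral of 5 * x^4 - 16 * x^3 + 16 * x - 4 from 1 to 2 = -9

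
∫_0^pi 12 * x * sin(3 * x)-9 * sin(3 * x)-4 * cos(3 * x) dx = -6 + 4*pi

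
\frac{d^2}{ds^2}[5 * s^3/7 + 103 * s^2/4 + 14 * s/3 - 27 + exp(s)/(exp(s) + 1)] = (60*s*exp(3*s) + 180*s*exp(2*s) + 180*s*exp(s) + 60*s + 721*exp(3*s) + 2149*exp(2*s) + 2177*exp(s) + 721)/(14*exp(3*s) + 42*exp(2*s) + 42*exp(s) + 14)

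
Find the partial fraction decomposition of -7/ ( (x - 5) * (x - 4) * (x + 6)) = -7/(110*(x + 6)) + 7/(10*(x - 4)) - 7/(11*(x - 5))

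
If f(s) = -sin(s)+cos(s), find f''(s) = sin(s) - cos(s)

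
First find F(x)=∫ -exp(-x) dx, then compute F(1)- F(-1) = -E + exp(-1)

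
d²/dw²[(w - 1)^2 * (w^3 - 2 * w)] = 20*w^3 - 24*w^2 - 6*w + 8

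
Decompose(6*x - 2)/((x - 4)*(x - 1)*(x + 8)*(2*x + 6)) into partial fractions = 5/(108*(x + 8)) - 1/(14*(x + 3)) - 1/(54*(x - 1)) + 11/(252*(x - 4))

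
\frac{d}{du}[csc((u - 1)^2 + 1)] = 4*(1 - u)*cos(u^2 - 2*u + 2)/(1 - cos(2*u^2 - 4*u + 4))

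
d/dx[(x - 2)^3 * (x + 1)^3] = 6*x^5 - 15*x^4 - 12*x^3 + 33*x^2 + 12*x - 12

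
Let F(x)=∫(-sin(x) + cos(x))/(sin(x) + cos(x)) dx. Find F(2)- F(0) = log(cos(2) + sin(2))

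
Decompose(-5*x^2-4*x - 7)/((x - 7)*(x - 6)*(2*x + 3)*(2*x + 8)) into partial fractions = -49/(1275*(2*x + 3)) + 71/(1100*(x + 4)) + 211/(300*(x - 6)) - 140/(187*(x - 7))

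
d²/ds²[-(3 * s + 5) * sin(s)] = 3*s*sin(s) + 5*sin(s) - 6*cos(s)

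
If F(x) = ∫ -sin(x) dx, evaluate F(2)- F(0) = -1 + cos(2)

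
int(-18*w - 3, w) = -9*w^2 - 3*w + C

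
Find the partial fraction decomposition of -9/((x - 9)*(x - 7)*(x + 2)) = -1/(11*(x + 2)) + 1/(2*(x - 7)) - 9/(22*(x - 9))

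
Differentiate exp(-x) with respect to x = -exp(-x)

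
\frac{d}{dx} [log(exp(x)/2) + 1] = 1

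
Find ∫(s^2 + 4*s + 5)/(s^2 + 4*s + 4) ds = (s*(s + 2) - 1)/(s + 2) + C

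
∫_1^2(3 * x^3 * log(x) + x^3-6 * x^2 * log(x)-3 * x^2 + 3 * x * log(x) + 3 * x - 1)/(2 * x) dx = log(2)/2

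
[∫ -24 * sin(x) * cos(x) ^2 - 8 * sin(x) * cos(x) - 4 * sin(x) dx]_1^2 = -4*cos(1) + 4*cos(2) - 8*cos(1)^3 - 4*cos(1)^2 + 8*cos(2)^3 + 4*cos(2)^2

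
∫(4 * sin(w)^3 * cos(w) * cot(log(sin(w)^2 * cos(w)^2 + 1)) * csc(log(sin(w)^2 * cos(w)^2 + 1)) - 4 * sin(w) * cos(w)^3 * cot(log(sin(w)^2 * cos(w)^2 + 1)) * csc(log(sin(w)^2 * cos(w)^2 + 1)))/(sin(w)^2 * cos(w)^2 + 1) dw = 2*csc(log(9/8 - cos(4*w)/8)) + C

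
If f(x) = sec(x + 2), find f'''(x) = 6*tan(x + 2)^3*sec(x + 2) + 5*tan(x + 2)*sec(x + 2)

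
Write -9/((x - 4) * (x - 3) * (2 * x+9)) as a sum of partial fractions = -12/(85*(2*x + 9)) + 3/(5*(x - 3)) - 9/(17*(x - 4))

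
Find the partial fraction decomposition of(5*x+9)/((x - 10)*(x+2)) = 1/(12*(x + 2)) + 59/(12*(x - 10))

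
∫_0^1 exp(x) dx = -1 + E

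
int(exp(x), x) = exp(x) + C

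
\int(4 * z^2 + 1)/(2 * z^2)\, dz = 2*z - 1/(2*z) + C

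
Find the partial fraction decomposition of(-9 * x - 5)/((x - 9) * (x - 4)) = 41/(5*(x - 4)) - 86/(5*(x - 9))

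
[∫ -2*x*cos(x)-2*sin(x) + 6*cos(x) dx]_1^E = -4*sin(1) + (6 - 2*E)*sin(E)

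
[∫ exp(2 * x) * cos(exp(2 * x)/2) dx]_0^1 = sin(exp(2)/2) - sin(1/2)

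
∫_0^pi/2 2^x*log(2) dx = -1 + 2^(pi/2)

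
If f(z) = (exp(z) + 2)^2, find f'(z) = 2*exp(2*z) + 4*exp(z)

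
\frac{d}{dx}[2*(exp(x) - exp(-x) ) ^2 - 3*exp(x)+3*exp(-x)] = (4*exp(4*x) - 3*exp(3*x) - 3*exp(x) - 4)*exp(-2*x)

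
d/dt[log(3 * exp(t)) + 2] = 1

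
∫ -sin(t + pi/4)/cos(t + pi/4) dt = log(3*cos(t + pi/4)) + C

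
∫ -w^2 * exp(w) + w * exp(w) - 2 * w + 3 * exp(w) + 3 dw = -w*(w - 3)*(exp(w) + 1) + C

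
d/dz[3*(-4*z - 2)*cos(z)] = 12*z*sin(z) + 6*sin(z) - 12*cos(z)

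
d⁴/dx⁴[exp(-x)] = exp(-x)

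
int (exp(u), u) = exp(u) + C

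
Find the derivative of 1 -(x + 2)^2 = -2*x - 4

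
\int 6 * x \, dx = 3*x^2 + C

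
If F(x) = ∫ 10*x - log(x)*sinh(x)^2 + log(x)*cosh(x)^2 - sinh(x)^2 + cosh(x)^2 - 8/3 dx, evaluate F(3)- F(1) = 3*log(3) + 104/3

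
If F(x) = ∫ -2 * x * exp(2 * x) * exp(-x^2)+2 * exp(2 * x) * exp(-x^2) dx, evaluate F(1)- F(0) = -1 + E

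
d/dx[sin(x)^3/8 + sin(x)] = (11 - 3*cos(x)^2)*cos(x)/8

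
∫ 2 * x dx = x^2 + C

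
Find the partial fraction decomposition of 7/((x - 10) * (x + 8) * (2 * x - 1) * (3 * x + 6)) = -56/(4845*(2*x - 1)) - 7/(5508*(x + 8)) + 7/(1080*(x + 2)) + 7/(12312*(x - 10))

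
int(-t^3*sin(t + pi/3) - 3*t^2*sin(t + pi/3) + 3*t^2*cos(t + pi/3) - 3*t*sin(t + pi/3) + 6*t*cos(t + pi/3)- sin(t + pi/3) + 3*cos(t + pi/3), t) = (t + 1)^3*cos(t + pi/3) + C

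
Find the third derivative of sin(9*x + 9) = -729*cos(9*x + 9)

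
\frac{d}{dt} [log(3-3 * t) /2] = 1/(2*t - 2)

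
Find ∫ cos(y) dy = sin(y) + C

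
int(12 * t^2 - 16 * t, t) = 4*t^3 - 8*t^2 + C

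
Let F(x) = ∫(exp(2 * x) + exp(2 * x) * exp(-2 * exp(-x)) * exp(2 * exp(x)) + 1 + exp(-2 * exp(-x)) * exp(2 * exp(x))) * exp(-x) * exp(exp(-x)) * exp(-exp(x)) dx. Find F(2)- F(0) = -exp(-exp(2) + exp(-2)) + exp(-exp(-2) + exp(2))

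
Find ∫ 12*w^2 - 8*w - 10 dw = 4*w^3 - 4*w^2 - 10*w + C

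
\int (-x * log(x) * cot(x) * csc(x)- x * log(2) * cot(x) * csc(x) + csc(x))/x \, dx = log(2*x)*csc(x) + C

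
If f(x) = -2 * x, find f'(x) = -2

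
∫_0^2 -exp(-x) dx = -1 + exp(-2)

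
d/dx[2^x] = 2^x*log(2)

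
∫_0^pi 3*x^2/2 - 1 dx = -pi + pi^3/2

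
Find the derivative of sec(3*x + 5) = 3*tan(3*x + 5)*sec(3*x + 5)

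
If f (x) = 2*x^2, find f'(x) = 4*x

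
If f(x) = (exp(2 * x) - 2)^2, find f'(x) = 4*exp(4*x) - 8*exp(2*x)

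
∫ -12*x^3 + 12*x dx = -3*x^4 + 6*x^2 + C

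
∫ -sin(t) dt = cos(t) + C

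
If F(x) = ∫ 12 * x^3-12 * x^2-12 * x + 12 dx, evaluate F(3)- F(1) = 112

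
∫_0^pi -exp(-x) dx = -1 + exp(-pi)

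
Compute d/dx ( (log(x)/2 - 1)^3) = (3*log(x)^2 - 12*log(x) + 12)/(8*x)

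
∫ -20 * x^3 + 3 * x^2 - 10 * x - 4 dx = -5*x^4 + x^3 - 5*x^2 - 4*x + C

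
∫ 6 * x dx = 3*x^2 + C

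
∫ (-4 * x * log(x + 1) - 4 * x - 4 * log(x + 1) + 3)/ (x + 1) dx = (3 - 4*x)*log(x + 1) + C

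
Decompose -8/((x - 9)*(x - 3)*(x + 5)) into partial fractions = -1/(14*(x + 5)) + 1/(6*(x - 3)) - 2/(21*(x - 9))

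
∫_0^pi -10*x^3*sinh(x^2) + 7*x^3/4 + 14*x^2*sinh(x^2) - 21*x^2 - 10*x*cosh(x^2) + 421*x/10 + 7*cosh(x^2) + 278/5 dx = (-5*pi^2 + 7*pi)*cosh(pi^2) - 28 - 2*pi/5 + pi^2/20 + 7*(-pi^2/4 + 2 + 2*pi)^2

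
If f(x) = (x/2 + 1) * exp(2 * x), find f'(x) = x*exp(2*x) + 5*exp(2*x)/2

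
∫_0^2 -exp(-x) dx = -1 + exp(-2)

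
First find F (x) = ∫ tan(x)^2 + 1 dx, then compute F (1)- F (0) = tan(1)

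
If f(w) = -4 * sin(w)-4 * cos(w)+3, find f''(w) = 4*sin(w) + 4*cos(w)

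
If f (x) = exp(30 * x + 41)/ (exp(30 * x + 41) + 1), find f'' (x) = (900*exp(30*x + 41) - 900*exp(60*x + 82))/(exp(123)*exp(90*x) + 3*exp(82)*exp(60*x) + 3*exp(41)*exp(30*x) + 1)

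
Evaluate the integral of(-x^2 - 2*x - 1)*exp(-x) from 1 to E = -10*exp(-1) + (1 + (2 + E)^2)*exp(-E)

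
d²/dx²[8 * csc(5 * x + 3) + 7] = 400*cot(5*x + 3)^2*csc(5*x + 3) + 200*csc(5*x + 3)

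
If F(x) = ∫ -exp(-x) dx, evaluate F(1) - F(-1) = -E + exp(-1)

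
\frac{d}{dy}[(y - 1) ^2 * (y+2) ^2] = 4*y^3 + 6*y^2 - 6*y - 4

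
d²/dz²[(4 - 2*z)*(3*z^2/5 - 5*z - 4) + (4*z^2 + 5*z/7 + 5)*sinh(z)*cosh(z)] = 8*z^2*sinh(2*z) + 10*z*sinh(2*z)/7 + 16*z*cosh(2*z) - 36*z/5 + 14*sinh(2*z) + 10*cosh(2*z)/7 + 124/5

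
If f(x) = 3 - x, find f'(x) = -1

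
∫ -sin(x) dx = cos(x) + C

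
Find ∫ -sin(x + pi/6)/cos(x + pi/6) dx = log(2*cos(x + pi/6)) + C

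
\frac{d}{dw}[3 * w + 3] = 3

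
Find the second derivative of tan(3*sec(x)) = 3*(-6*sin(3/cos(x))/(cos(x)*cos(3/cos(x))) + 6*sin(3/cos(x))/(cos(x)^3*cos(3/cos(x))) - 1 + 2/cos(x)^2)/(cos(x)*cos(3/cos(x))^2)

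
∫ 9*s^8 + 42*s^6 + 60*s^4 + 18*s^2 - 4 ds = s^9 + 6*s^7 + 12*s^5 + 6*s^3 - 4*s + C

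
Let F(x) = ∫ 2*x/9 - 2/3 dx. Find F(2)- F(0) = -8/9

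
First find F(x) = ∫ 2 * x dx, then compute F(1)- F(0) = 1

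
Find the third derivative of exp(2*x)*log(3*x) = (8*x^3*exp(2*x)*log(x) + 8*x^3*exp(2*x)*log(3) + 12*x^2*exp(2*x) - 6*x*exp(2*x) + 2*exp(2*x))/x^3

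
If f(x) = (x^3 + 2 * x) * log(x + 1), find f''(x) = (6*x^3*log(x + 1) + 5*x^3 + 12*x^2*log(x + 1) + 6*x^2 + 6*x*log(x + 1) + 2*x + 4)/(x^2 + 2*x + 1)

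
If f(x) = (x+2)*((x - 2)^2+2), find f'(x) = 3*x^2 - 4*x - 2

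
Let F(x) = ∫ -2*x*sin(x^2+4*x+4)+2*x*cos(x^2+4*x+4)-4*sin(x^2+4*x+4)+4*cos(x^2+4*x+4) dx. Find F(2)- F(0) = cos(16) + sin(16) - cos(4) - sin(4)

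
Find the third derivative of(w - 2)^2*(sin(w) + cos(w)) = w^2*sin(w) - w^2*cos(w) - 10*w*sin(w) - 2*w*cos(w) + 10*sin(w) + 14*cos(w)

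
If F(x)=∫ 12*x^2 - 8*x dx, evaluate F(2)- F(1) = 16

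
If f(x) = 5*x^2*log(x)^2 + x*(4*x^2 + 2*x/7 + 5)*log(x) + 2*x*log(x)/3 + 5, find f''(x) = (504*x^2*log(x) + 420*x^2 + 210*x*log(x)^2 + 642*x*log(x) + 228*x + 119)/(21*x)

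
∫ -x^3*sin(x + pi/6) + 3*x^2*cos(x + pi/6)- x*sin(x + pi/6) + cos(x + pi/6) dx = x*(x^2 + 1)*cos(x + pi/6) + C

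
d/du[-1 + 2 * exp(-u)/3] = -2*exp(-u)/3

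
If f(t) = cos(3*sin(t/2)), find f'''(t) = 3*(9*sin(t/2)*cos(3*sin(t/2)) + 9*sin(3*sin(t/2))*cos(t/2)^2 + sin(3*sin(t/2)))*cos(t/2)/8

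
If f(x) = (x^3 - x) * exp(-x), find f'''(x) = (-x^3 + 9*x^2 - 17*x + 3)*exp(-x)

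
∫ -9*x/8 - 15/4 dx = -9*x^2/16 - 15*x/4 + C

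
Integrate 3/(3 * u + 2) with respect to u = log(3*u + 2) + C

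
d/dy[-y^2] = -2*y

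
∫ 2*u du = u^2 + C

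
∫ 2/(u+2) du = log(2*(u + 2)^2) + C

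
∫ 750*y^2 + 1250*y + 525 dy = 250*y^3 + 625*y^2 + 525*y + C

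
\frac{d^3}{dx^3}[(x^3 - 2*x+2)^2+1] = 120*x^3 - 96*x + 24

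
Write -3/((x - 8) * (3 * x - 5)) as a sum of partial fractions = 9/(19*(3*x - 5)) - 3/(19*(x - 8))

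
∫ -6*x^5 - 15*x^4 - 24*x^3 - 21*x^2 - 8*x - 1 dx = -x^6 - 3*x^5 - 6*x^4 - 7*x^3 - 4*x^2 - x + C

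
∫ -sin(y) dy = cos(y) + C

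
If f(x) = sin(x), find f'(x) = cos(x)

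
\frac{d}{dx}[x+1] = 1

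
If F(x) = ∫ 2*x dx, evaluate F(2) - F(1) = 3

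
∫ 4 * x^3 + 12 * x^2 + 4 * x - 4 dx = x^4 + 4*x^3 + 2*x^2 - 4*x + C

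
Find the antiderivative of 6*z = 3*z^2 + C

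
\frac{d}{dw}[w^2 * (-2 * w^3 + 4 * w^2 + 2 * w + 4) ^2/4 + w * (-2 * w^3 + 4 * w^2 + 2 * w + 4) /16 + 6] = 8*w^7 - 28*w^6 + 12*w^5 + 71*w^3/2 + 51*w^2/4 + 33*w/4 + 1/4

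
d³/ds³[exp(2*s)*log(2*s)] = (8*s^3*exp(2*s)*log(s) + 8*s^3*exp(2*s)*log(2) + 12*s^2*exp(2*s) - 6*s*exp(2*s) + 2*exp(2*s))/s^3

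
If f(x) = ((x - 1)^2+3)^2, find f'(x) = 4*x^3 - 12*x^2 + 24*x - 16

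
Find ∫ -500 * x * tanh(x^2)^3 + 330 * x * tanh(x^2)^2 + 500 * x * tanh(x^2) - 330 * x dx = 5*(25*tanh(x^2) - 33)*tanh(x^2) + C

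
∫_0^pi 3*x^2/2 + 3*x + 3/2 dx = -1/2 + (1 + pi)^3/2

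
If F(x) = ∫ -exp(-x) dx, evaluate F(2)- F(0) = -1 + exp(-2)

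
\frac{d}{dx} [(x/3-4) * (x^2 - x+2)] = x^2 - 26*x/3 + 14/3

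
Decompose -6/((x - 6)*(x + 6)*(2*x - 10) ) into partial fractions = -1/(44*(x + 6)) + 3/(11*(x - 5)) - 1/(4*(x - 6))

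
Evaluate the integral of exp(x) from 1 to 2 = -E + exp(2)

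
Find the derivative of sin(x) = cos(x)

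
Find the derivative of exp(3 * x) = 3*exp(3*x)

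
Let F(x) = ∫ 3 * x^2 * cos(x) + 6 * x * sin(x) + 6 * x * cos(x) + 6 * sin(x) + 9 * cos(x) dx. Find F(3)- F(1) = -18*sin(1) + 54*sin(3)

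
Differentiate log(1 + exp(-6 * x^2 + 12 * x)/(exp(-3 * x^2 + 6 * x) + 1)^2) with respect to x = (-12*x*exp(-6*x^2 + 12*x) + 12*exp(-6*x^2 + 12*x))/(2*exp(18*x)*exp(-9*x^2) + 4*exp(12*x)*exp(-6*x^2) + 3*exp(6*x)*exp(-3*x^2) + 1)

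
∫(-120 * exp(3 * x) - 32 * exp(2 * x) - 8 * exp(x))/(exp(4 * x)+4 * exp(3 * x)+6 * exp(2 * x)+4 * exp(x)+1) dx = 8*(-(exp(x) + 1)^2 - (exp(x) + 1)*exp(x) - 4*exp(2*x))*exp(x)/(exp(x) + 1)^3 + C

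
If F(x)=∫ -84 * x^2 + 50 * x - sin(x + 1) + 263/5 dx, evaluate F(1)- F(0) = -cos(1) + cos(2) + 248/5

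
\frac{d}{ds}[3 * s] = 3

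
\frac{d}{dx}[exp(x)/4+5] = exp(x)/4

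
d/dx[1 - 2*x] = -2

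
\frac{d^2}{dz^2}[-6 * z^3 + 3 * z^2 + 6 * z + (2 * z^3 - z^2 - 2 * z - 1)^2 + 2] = 120*z^4 - 80*z^3 - 84*z^2 - 36*z + 18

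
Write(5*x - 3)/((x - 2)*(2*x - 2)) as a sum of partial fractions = -1/(x - 1) + 7/(2*(x - 2))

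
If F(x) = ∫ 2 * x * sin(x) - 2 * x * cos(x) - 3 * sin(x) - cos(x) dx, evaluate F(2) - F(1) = -3*sin(2) + cos(1) + sin(1) - 3*cos(2)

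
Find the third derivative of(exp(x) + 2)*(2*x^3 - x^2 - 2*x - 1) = 2*x^3*exp(x) + 17*x^2*exp(x) + 28*x*exp(x) - exp(x) + 24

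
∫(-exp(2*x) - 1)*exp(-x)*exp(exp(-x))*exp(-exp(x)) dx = exp(-2*sinh(x)) + C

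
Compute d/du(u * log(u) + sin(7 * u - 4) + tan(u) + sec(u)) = log(u) + 7*cos(7*u - 4) + tan(u)^2 + tan(u)*sec(u) + 2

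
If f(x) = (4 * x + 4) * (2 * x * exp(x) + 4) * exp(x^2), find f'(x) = 16*x^3*exp(x^2 + x) + 32*x^2*exp(x^2) + 24*x^2*exp(x^2 + x) + 32*x*exp(x^2) + 24*x*exp(x^2 + x) + 16*exp(x^2) + 8*exp(x^2 + x)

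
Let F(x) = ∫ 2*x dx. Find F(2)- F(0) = 4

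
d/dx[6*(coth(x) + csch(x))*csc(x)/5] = -6*(cosh(x) + 1 + cos(x)*sinh(x)/sin(x) + cos(x)*sinh(2*x)/(2*sin(x)))/(5*sin(x)*sinh(x)^2)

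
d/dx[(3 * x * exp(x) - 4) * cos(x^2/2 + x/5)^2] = -3*x^2*exp(x)*sin(x*(x + 2/5)) - 3*x*exp(x)*sin(x*(x + 2/5))/5 + 3*x*exp(x)*cos(x*(5*x + 2)/10)^2 + 4*x*sin(x*(x + 2/5)) + 3*exp(x)*cos(x*(5*x + 2)/10)^2 + 4*sin(x*(x + 2/5))/5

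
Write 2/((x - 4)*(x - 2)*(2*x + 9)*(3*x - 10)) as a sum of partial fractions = -27/(188*(3*x - 10)) - 16/(10387*(2*x + 9)) + 1/(52*(x - 2)) + 1/(34*(x - 4))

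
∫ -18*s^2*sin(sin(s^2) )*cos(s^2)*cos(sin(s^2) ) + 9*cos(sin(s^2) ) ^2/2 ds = 9*s*cos(sin(s^2))^2/2 + C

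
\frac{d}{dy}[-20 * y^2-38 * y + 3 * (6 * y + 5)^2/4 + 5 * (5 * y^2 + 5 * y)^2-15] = 500*y^3 + 750*y^2 + 264*y + 7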